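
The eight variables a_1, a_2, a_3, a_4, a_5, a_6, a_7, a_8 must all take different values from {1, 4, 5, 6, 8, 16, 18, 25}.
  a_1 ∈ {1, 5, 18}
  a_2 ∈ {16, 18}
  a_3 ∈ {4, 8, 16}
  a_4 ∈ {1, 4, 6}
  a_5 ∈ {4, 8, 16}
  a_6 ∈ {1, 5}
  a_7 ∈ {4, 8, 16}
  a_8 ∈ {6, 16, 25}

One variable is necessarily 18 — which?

The 8 variables draw from only 8 values {1, 4, 5, 6, 8, 16, 18, 25}, so each is used; only a_8 can be 25, hence a_8 = 25.
Among the 7 still-open variables, 6 fits only a_4 (and all 7 values in {1, 4, 5, 6, 8, 16, 18} must be used), so a_4 = 6.
The 3 variables a_3, a_5, a_7 are confined to {4, 8, 16}, which locks those values in; drop them from a_2.
So 18 goes to a_2.

a_2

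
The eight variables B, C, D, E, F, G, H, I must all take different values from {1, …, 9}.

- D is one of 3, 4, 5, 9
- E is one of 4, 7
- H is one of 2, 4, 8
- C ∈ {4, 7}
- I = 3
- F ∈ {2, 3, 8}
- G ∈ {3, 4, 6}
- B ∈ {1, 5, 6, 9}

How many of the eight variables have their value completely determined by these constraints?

2

I must be 3 (only option left). Eliminate 3 elsewhere: D, F, G.
C and E share exactly the 2 values {4, 7}; by pigeonhole those values go to them, so strike 4, 7 from D, G, H.
G has just one choice, so G = 6. Remove 6 from B.
Determined: G=6, I=3. The other variables each still have more than one consistent value. That makes 2.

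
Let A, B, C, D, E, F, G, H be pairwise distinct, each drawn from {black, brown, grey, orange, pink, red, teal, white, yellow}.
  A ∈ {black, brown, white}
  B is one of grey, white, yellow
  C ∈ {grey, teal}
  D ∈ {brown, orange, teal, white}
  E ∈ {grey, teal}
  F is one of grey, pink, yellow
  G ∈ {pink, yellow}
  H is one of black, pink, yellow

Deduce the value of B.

The 8 variables together cover exactly {black, brown, grey, orange, pink, teal, white, yellow} — 8 values for 8 variables — and orange appears only in D's list, so D = orange.
The 7 still-open variables draw from only 7 values {black, brown, grey, pink, teal, white, yellow}, so each is used; only A can be brown, hence A = brown.
The 6 still-open variables draw from only 6 values {black, grey, pink, teal, white, yellow}, so each is used; only H can be black, hence H = black.
The 5 still-open variables draw from only 5 values {grey, pink, teal, white, yellow}, so each is used; only B can be white, hence B = white.

white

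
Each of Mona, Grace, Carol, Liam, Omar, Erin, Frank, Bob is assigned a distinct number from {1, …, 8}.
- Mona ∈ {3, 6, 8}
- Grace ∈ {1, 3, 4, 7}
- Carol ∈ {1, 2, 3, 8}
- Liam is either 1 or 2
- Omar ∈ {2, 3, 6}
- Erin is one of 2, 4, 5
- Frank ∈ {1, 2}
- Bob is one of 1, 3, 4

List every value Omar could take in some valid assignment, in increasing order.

3, 6

The 8 variables draw from only 8 values {1, 2, 3, 4, 5, 6, 7, 8}, so each is used; only Erin can be 5, hence Erin = 5.
The 7 still-open variables draw from only 7 values {1, 2, 3, 4, 6, 7, 8}, so each is used; only Grace can be 7, hence Grace = 7.
The 6 still-open variables draw from only 6 values {1, 2, 3, 4, 6, 8}, so each is used; only Bob can be 4, hence Bob = 4.
Liam and Frank between them cover only {1, 2} — a naked pair. Remove those values from Carol, Omar.
No further eliminations apply; Omar can still be any of 3, 6.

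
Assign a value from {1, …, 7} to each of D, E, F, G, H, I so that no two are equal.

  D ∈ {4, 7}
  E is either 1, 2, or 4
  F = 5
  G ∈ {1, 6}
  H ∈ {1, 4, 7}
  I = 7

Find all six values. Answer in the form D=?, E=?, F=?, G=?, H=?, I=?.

D=4, E=2, F=5, G=6, H=1, I=7

F must be 5 (only option left).
I must be 7 (only option left). So D, H can't be 7.
D's domain is down to {4}, so D = 4. Remove 4 from E, H.
H's domain is down to {1}, so H = 1. Strike 1 from E, G.
That leaves E = 2.
G's domain is down to {6}, so G = 6.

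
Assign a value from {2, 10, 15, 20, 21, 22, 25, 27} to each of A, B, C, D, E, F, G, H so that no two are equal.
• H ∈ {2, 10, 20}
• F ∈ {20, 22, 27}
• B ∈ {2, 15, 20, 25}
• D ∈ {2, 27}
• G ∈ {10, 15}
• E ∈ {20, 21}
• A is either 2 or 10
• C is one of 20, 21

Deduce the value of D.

27

Among the 8 variables, 22 fits only F (and all 8 values in {2, 10, 15, 20, 21, 22, 25, 27} must be used), so F = 22.
The 7 still-open variables draw from only 7 values {2, 10, 15, 20, 21, 25, 27}, so each is used; only B can be 25, hence B = 25.
The 6 still-open variables draw from only 6 values {2, 10, 15, 20, 21, 27}, so each is used; only G can be 15, hence G = 15.
The 5 still-open variables together cover exactly {2, 10, 20, 21, 27} — 5 values for 5 variables — and 27 appears only in D's list, so D = 27.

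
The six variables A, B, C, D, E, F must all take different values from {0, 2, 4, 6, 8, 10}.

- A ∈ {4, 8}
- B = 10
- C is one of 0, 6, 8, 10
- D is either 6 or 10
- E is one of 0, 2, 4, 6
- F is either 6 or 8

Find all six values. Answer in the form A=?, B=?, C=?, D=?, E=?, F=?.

B has just one choice, so B = 10. Strike 10 from C, D.
D has just one choice, so D = 6. Eliminate 6 elsewhere: C, E, F.
That leaves F = 8. So A, C can't be 8.
A must be 4 (only option left). Eliminate 4 elsewhere: E.
That leaves C = 0. Strike 0 from E.
E has just one choice, so E = 2.

A=4, B=10, C=0, D=6, E=2, F=8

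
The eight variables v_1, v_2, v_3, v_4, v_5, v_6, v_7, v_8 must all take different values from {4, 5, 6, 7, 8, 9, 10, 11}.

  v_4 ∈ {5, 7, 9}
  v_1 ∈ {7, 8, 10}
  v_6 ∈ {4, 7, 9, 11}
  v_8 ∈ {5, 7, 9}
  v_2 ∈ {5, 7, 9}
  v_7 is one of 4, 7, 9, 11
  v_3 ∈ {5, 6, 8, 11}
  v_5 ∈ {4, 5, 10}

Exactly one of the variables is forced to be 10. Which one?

Among the 8 variables, 6 fits only v_3 (and all 8 values in {4, 5, 6, 7, 8, 9, 10, 11} must be used), so v_3 = 6.
Among the 7 still-open variables, 8 fits only v_1 (and all 7 values in {4, 5, 7, 8, 9, 10, 11} must be used), so v_1 = 8.
The 6 still-open variables draw from only 6 values {4, 5, 7, 9, 10, 11}, so each is used; only v_5 can be 10, hence v_5 = 10.

v_5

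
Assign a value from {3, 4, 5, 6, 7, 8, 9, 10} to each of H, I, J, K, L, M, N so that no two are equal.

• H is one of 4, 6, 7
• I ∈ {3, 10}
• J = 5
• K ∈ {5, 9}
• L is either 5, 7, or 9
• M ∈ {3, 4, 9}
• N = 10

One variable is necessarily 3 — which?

J's domain is down to {5}, so J = 5. So K, L can't be 5.
K must be 9 (only option left). Eliminate 9 elsewhere: L, M.
L must be 7 (only option left). Remove 7 from H.
N has just one choice, so N = 10. Eliminate 10 elsewhere: I.
So 3 goes to I.

I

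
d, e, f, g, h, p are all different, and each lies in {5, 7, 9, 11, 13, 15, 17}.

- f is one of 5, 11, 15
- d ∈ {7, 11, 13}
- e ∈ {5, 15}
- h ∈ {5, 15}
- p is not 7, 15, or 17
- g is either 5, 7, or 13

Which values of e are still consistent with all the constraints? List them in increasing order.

The 6 variables draw from only 6 values {5, 7, 9, 11, 13, 15}, so each is used; only p can be 9, hence p = 9.
e and h share exactly the 2 values {5, 15}; by pigeonhole those values go to them, so strike 5, 15 from f, g.
That leaves f = 11. Eliminate 11 elsewhere: d.
No further eliminations apply; e can still be any of 5, 15.

5, 15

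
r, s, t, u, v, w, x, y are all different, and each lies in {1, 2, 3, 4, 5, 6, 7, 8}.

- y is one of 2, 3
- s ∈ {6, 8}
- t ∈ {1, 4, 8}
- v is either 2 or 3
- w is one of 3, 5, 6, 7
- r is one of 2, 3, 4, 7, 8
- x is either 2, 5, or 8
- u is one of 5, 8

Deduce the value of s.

6

The 8 variables together cover exactly {1, 2, 3, 4, 5, 6, 7, 8} — 8 values for 8 variables — and 1 appears only in t's list, so t = 1.
The 7 still-open variables draw from only 7 values {2, 3, 4, 5, 6, 7, 8}, so each is used; only r can be 4, hence r = 4.
The 6 still-open variables draw from only 6 values {2, 3, 5, 6, 7, 8}, so each is used; only w can be 7, hence w = 7.
Among the 5 still-open variables, 6 fits only s (and all 5 values in {2, 3, 5, 6, 8} must be used), so s = 6.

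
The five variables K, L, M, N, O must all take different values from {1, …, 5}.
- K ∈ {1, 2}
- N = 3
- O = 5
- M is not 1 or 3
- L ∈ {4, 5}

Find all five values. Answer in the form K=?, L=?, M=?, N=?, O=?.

N has just one choice, so N = 3.
O's domain is down to {5}, so O = 5. Remove 5 from L, M.
L's domain is down to {4}, so L = 4. Eliminate 4 elsewhere: M.
M's domain is down to {2}, so M = 2. Strike 2 from K.
That leaves K = 1.

K=1, L=4, M=2, N=3, O=5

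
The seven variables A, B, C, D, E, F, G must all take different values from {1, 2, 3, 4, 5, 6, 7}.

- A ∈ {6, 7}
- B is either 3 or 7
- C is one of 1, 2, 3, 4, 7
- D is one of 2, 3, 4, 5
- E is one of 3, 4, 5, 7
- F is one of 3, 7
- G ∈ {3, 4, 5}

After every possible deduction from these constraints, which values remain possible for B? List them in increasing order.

3, 7

Among the 7 variables, 1 fits only C (and all 7 values in {1, 2, 3, 4, 5, 6, 7} must be used), so C = 1.
Among the 6 still-open variables, 2 fits only D (and all 6 values in {2, 3, 4, 5, 6, 7} must be used), so D = 2.
Among the 5 still-open variables, 6 fits only A (and all 5 values in {3, 4, 5, 6, 7} must be used), so A = 6.
B and F between them cover only {3, 7} — a naked pair. Remove those values from E, G.
No further eliminations apply; B can still be any of 3, 7.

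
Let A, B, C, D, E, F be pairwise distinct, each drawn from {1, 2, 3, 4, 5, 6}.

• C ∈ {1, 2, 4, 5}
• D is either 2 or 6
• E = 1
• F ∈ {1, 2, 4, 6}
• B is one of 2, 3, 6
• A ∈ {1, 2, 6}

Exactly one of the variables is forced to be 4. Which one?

E has just one choice, so E = 1. Strike 1 from A, C, F.
The 5 still-open variables draw from only 5 values {2, 3, 4, 5, 6}, so each is used; only B can be 3, hence B = 3.
The 4 still-open variables draw from only 4 values {2, 4, 5, 6}, so each is used; only C can be 5, hence C = 5.
The 3 still-open variables together cover exactly {2, 4, 6} — 3 values for 3 variables — and 4 appears only in F's list, so F = 4.

F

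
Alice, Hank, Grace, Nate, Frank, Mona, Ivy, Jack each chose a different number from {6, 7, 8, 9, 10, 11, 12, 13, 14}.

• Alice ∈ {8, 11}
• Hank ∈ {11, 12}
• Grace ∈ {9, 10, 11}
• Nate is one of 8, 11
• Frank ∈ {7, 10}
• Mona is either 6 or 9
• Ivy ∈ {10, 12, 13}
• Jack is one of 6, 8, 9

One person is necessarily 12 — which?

The 8 variables draw from only 8 values {6, 7, 8, 9, 10, 11, 12, 13}, so each is used; only Frank can be 7, hence Frank = 7.
The 7 still-open variables draw from only 7 values {6, 8, 9, 10, 11, 12, 13}, so each is used; only Ivy can be 13, hence Ivy = 13.
The 6 still-open variables draw from only 6 values {6, 8, 9, 10, 11, 12}, so each is used; only Grace can be 10, hence Grace = 10.
The 5 still-open variables together cover exactly {6, 8, 9, 11, 12} — 5 values for 5 variables — and 12 appears only in Hank's list, so Hank = 12.

Hank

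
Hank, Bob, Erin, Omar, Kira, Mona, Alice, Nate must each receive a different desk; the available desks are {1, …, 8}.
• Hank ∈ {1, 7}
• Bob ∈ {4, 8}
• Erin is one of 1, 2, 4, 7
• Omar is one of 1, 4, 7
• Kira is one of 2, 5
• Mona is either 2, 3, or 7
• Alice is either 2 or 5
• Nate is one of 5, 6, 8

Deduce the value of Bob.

The 8 variables together cover exactly {1, 2, 3, 4, 5, 6, 7, 8} — 8 values for 8 variables — and 3 appears only in Mona's list, so Mona = 3.
The 7 still-open variables draw from only 7 values {1, 2, 4, 5, 6, 7, 8}, so each is used; only Nate can be 6, hence Nate = 6.
The 6 still-open variables draw from only 6 values {1, 2, 4, 5, 7, 8}, so each is used; only Bob can be 8, hence Bob = 8.

8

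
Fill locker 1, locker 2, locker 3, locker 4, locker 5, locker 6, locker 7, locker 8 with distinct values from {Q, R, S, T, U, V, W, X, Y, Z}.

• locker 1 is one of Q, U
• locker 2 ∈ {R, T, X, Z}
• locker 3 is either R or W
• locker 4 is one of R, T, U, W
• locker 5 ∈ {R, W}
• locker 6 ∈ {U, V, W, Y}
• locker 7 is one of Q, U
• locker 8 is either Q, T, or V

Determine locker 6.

locker 1 and locker 7 between them cover only {Q, U} — a naked pair. Remove those values from locker 4, locker 6, locker 8.
locker 3 and locker 5 share exactly the 2 values {R, W}; by pigeonhole those values go to them, so strike R, W from locker 2, locker 4, locker 6.
locker 4 has just one choice, so locker 4 = T. Eliminate T elsewhere: locker 2, locker 8.
locker 8's domain is down to {V}, so locker 8 = V. Remove V from locker 6.
So locker 6 = Y.

Y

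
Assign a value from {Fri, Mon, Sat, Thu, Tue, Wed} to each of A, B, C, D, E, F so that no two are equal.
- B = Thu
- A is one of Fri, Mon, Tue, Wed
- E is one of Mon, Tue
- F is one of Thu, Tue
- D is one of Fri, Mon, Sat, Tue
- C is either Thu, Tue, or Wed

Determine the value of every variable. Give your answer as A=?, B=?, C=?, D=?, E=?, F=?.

B's domain is down to {Thu}, so B = Thu. Eliminate Thu elsewhere: C, F.
F has just one choice, so F = Tue. So A, C, D, E can't be Tue.
C has just one choice, so C = Wed. Eliminate Wed elsewhere: A.
E's domain is down to {Mon}, so E = Mon. Remove Mon from A, D.
A has just one choice, so A = Fri. Eliminate Fri elsewhere: D.
D's domain is down to {Sat}, so D = Sat.

A=Fri, B=Thu, C=Wed, D=Sat, E=Mon, F=Tue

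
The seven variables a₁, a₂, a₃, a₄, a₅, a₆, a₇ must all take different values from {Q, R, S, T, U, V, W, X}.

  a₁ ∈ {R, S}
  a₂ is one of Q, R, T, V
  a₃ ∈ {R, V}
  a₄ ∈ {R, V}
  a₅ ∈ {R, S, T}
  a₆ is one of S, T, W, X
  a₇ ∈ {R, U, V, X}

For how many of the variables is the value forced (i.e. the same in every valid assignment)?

The 2 variables a₃ and a₄ are confined to {R, V}, which locks those values in; drop them from a₁, a₂, a₅, a₇.
a₁ has just one choice, so a₁ = S. Remove S from a₅, a₆.
a₅'s domain is down to {T}, so a₅ = T. Strike T from a₂, a₆.
That leaves a₂ = Q.
Determined: a₁=S, a₂=Q, a₅=T. The other variables each still have more than one consistent value. That makes 3.

3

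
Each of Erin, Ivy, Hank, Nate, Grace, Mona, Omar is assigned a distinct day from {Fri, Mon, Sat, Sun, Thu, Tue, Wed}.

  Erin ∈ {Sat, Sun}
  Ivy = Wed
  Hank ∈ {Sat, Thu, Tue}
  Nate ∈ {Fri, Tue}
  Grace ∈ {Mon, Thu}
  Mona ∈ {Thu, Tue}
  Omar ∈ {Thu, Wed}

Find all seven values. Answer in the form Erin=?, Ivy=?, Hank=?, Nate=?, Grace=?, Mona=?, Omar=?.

Ivy's domain is down to {Wed}, so Ivy = Wed. Eliminate Wed elsewhere: Omar.
Omar must be Thu (only option left). Strike Thu from Hank, Grace, Mona.
Grace has just one choice, so Grace = Mon.
Mona must be Tue (only option left). Remove Tue from Hank, Nate.
Hank must be Sat (only option left). Eliminate Sat elsewhere: Erin.
That leaves Nate = Fri.
Erin must be Sun (only option left).

Erin=Sun, Ivy=Wed, Hank=Sat, Nate=Fri, Grace=Mon, Mona=Tue, Omar=Thu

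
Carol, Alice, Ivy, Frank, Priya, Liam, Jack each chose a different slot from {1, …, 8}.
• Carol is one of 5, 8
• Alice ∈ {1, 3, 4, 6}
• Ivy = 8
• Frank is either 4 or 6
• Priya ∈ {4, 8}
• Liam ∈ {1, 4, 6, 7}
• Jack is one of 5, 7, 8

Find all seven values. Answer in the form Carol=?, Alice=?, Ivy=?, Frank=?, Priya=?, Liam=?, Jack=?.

Ivy has just one choice, so Ivy = 8. Strike 8 from Carol, Priya, Jack.
That leaves Priya = 4. So Alice, Frank, Liam can't be 4.
Carol's domain is down to {5}, so Carol = 5. Remove 5 from Jack.
That leaves Frank = 6. Remove 6 from Alice, Liam.
That leaves Jack = 7. So Liam can't be 7.
Liam must be 1 (only option left). Strike 1 from Alice.
That leaves Alice = 3.

Carol=5, Alice=3, Ivy=8, Frank=6, Priya=4, Liam=1, Jack=7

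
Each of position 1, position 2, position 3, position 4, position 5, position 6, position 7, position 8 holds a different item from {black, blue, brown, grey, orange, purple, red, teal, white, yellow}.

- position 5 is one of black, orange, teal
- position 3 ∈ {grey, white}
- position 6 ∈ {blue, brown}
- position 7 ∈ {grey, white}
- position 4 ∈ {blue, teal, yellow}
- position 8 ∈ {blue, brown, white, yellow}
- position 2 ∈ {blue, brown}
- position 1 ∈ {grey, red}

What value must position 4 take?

position 2 and position 6 between them cover only {blue, brown} — a naked pair. Remove those values from position 4, position 8.
position 3 and position 7 between them cover only {grey, white} — a naked pair. Remove those values from position 1, position 8.
position 1 has just one choice, so position 1 = red.
position 8 must be yellow (only option left). Remove yellow from position 4.
So position 4 = teal.

teal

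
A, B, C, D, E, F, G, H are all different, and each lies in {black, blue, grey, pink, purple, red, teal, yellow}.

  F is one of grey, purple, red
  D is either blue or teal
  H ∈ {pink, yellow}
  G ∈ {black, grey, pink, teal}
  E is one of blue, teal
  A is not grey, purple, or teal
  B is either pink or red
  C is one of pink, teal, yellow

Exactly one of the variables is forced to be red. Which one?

B

The 8 variables together cover exactly {black, blue, grey, pink, purple, red, teal, yellow} — 8 values for 8 variables — and purple appears only in F's list, so F = purple.
The 7 still-open variables draw from only 7 values {black, blue, grey, pink, red, teal, yellow}, so each is used; only G can be grey, hence G = grey.
Among the 6 still-open variables, black fits only A (and all 6 values in {black, blue, pink, red, teal, yellow} must be used), so A = black.
The 5 still-open variables draw from only 5 values {blue, pink, red, teal, yellow}, so each is used; only B can be red, hence B = red.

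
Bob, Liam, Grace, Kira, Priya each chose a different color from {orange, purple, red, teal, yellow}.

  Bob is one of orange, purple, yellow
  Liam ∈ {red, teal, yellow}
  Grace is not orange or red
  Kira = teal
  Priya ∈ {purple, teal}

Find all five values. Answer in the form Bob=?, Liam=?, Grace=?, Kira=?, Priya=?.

Kira's domain is down to {teal}, so Kira = teal. Strike teal from Liam, Grace, Priya.
That leaves Priya = purple. Eliminate purple elsewhere: Bob, Grace.
Grace's domain is down to {yellow}, so Grace = yellow. Remove yellow from Bob, Liam.
Bob must be orange (only option left).
That leaves Liam = red.

Bob=orange, Liam=red, Grace=yellow, Kira=teal, Priya=purple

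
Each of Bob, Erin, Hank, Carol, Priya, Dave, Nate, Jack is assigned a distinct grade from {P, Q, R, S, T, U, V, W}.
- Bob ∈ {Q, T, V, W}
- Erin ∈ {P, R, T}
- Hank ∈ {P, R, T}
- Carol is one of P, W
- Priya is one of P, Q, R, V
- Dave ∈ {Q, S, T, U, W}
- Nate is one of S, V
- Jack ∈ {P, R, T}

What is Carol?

W

Among the 8 variables, U fits only Dave (and all 8 values in {P, Q, R, S, T, U, V, W} must be used), so Dave = U.
Among the 7 still-open variables, S fits only Nate (and all 7 values in {P, Q, R, S, T, V, W} must be used), so Nate = S.
Erin, Hank, Jack share exactly the 3 values {P, R, T}; by pigeonhole those values go to them, so strike P, R, T from Bob, Carol, Priya.
So Carol = W.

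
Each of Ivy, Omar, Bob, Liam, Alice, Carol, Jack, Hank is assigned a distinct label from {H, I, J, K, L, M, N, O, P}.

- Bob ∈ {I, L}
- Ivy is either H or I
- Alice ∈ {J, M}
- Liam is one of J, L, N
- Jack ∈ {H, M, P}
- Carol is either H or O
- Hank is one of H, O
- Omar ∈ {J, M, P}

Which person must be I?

Ivy

The 8 variables together cover exactly {H, I, J, L, M, N, O, P} — 8 values for 8 variables — and N appears only in Liam's list, so Liam = N.
Among the 7 still-open variables, L fits only Bob (and all 7 values in {H, I, J, L, M, O, P} must be used), so Bob = L.
The 6 still-open variables together cover exactly {H, I, J, M, O, P} — 6 values for 6 variables — and I appears only in Ivy's list, so Ivy = I.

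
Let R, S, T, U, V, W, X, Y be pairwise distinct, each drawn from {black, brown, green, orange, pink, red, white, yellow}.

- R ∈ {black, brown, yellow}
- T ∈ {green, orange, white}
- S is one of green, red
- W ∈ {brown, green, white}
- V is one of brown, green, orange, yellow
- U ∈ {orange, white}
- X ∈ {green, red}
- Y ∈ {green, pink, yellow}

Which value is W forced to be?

brown

The 8 variables draw from only 8 values {black, brown, green, orange, pink, red, white, yellow}, so each is used; only R can be black, hence R = black.
The 7 still-open variables draw from only 7 values {brown, green, orange, pink, red, white, yellow}, so each is used; only Y can be pink, hence Y = pink.
The 6 still-open variables together cover exactly {brown, green, orange, red, white, yellow} — 6 values for 6 variables — and yellow appears only in V's list, so V = yellow.
The 5 still-open variables draw from only 5 values {brown, green, orange, red, white}, so each is used; only W can be brown, hence W = brown.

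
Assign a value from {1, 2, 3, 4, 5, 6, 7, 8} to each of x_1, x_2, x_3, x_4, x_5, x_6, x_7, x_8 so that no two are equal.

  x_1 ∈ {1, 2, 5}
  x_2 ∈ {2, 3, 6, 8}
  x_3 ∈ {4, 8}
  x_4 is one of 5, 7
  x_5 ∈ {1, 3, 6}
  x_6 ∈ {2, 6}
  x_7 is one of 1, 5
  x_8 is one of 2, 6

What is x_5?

Among the 8 variables, 4 fits only x_3 (and all 8 values in {1, 2, 3, 4, 5, 6, 7, 8} must be used), so x_3 = 4.
Among the 7 still-open variables, 7 fits only x_4 (and all 7 values in {1, 2, 3, 5, 6, 7, 8} must be used), so x_4 = 7.
The 6 still-open variables draw from only 6 values {1, 2, 3, 5, 6, 8}, so each is used; only x_2 can be 8, hence x_2 = 8.
The 5 still-open variables together cover exactly {1, 2, 3, 5, 6} — 5 values for 5 variables — and 3 appears only in x_5's list, so x_5 = 3.

3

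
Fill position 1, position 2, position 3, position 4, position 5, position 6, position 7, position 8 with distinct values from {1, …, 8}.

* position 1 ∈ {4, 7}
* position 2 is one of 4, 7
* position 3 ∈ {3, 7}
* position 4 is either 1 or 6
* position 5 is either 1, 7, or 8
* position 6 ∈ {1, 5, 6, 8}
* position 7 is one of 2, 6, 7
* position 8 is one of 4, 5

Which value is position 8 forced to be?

Among the 8 variables, 2 fits only position 7 (and all 8 values in {1, 2, 3, 4, 5, 6, 7, 8} must be used), so position 7 = 2.
The 7 still-open variables together cover exactly {1, 3, 4, 5, 6, 7, 8} — 7 values for 7 variables — and 3 appears only in position 3's list, so position 3 = 3.
position 1 and position 2 between them cover only {4, 7} — a naked pair. Remove those values from position 5, position 8.
So position 8 = 5.

5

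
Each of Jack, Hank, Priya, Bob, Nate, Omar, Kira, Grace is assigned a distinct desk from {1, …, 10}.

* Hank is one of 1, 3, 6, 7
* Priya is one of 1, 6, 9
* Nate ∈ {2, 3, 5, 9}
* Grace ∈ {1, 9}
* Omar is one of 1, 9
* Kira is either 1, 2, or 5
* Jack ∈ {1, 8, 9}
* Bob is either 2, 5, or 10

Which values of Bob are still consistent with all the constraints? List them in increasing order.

Omar and Grace share exactly the 2 values {1, 9}; by pigeonhole those values go to them, so strike 1, 9 from Jack, Hank, Priya, Nate, Kira.
Jack has just one choice, so Jack = 8.
Priya's domain is down to {6}, so Priya = 6. So Hank can't be 6.
No further eliminations apply; Bob can still be any of 2, 5, 10.

2, 5, 10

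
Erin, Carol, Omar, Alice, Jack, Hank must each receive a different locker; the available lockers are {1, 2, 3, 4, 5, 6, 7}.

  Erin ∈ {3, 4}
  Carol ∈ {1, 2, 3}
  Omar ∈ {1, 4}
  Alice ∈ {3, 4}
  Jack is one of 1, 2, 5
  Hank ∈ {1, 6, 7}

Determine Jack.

5

The 2 variables Erin and Alice are confined to {3, 4}, which locks those values in; drop them from Carol, Omar.
Omar has just one choice, so Omar = 1. Strike 1 from Carol, Jack, Hank.
Carol must be 2 (only option left). Strike 2 from Jack.
So Jack = 5.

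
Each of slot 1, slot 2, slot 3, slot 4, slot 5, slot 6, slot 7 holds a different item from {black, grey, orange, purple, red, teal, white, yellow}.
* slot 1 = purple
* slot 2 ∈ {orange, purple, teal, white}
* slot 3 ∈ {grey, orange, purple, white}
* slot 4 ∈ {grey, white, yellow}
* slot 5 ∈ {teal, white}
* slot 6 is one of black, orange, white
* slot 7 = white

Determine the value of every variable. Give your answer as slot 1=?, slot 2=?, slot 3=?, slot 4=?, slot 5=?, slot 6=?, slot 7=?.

slot 1=purple, slot 2=orange, slot 3=grey, slot 4=yellow, slot 5=teal, slot 6=black, slot 7=white

slot 1 must be purple (only option left). Remove purple from slot 2, slot 3.
That leaves slot 7 = white. Strike white from slot 2, slot 3, slot 4, slot 5, slot 6.
slot 5 has just one choice, so slot 5 = teal. So slot 2 can't be teal.
That leaves slot 2 = orange. So slot 3, slot 6 can't be orange.
slot 3 has just one choice, so slot 3 = grey. Strike grey from slot 4.
slot 4 must be yellow (only option left).
slot 6 must be black (only option left).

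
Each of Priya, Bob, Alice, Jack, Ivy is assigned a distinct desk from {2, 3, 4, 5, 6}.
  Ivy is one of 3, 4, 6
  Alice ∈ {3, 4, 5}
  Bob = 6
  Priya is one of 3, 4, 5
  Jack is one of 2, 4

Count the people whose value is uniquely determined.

2

Bob has just one choice, so Bob = 6. Eliminate 6 elsewhere: Ivy.
Among the 4 still-open variables, 2 fits only Jack (and all 4 values in {2, 3, 4, 5} must be used), so Jack = 2.
Determined: Bob=6, Jack=2. The other people each still have more than one consistent value. That makes 2.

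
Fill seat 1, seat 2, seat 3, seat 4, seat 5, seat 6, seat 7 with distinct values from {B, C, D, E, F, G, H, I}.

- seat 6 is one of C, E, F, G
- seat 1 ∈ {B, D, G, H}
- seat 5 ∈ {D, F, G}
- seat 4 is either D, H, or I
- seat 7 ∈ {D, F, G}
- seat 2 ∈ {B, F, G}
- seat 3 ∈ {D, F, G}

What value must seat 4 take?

I

seat 3, seat 5, seat 7 share exactly the 3 values {D, F, G}; by pigeonhole those values go to them, so strike D, F, G from seat 1, seat 2, seat 4, seat 6.
That leaves seat 2 = B. So seat 1 can't be B.
seat 1 must be H (only option left). Eliminate H elsewhere: seat 4.
So seat 4 = I.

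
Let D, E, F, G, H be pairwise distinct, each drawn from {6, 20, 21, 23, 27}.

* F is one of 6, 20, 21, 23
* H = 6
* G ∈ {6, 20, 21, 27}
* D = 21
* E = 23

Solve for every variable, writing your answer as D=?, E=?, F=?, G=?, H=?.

D must be 21 (only option left). Strike 21 from F, G.
E's domain is down to {23}, so E = 23. Eliminate 23 elsewhere: F.
That leaves H = 6. Strike 6 from F, G.
F has just one choice, so F = 20. Remove 20 from G.
G's domain is down to {27}, so G = 27.

D=21, E=23, F=20, G=27, H=6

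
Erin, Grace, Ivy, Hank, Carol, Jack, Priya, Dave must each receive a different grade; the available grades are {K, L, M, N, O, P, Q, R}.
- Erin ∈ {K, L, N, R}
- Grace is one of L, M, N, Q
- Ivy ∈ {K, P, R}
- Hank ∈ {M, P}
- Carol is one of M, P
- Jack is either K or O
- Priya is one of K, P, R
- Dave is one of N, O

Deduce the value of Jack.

Among the 8 variables, Q fits only Grace (and all 8 values in {K, L, M, N, O, P, Q, R} must be used), so Grace = Q.
The 7 still-open variables together cover exactly {K, L, M, N, O, P, R} — 7 values for 7 variables — and L appears only in Erin's list, so Erin = L.
The 6 still-open variables draw from only 6 values {K, M, N, O, P, R}, so each is used; only Dave can be N, hence Dave = N.
The 5 still-open variables draw from only 5 values {K, M, O, P, R}, so each is used; only Jack can be O, hence Jack = O.

O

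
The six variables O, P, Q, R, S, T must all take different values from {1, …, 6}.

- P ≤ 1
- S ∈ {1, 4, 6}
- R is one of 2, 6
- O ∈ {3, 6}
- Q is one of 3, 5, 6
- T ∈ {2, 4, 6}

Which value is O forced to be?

P's domain is down to {1}, so P = 1. Eliminate 1 elsewhere: S.
The 5 still-open variables together cover exactly {2, 3, 4, 5, 6} — 5 values for 5 variables — and 5 appears only in Q's list, so Q = 5.
Among the 4 still-open variables, 3 fits only O (and all 4 values in {2, 3, 4, 6} must be used), so O = 3.

3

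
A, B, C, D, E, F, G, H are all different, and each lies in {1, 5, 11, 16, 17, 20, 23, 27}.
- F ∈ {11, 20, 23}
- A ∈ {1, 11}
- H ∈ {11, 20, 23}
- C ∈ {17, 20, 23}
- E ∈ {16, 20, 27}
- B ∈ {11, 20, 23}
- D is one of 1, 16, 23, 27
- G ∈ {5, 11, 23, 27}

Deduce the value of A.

1

The 8 variables together cover exactly {1, 5, 11, 16, 17, 20, 23, 27} — 8 values for 8 variables — and 5 appears only in G's list, so G = 5.
Among the 7 still-open variables, 17 fits only C (and all 7 values in {1, 11, 16, 17, 20, 23, 27} must be used), so C = 17.
B, F, H share exactly the 3 values {11, 20, 23}; by pigeonhole those values go to them, so strike 11, 20, 23 from A, D, E.
So A = 1.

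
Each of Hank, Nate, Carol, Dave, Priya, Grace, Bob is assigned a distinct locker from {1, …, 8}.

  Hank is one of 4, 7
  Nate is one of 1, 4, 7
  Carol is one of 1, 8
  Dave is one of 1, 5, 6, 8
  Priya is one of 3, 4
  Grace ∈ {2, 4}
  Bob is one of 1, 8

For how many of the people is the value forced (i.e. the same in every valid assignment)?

2

Carol and Bob share exactly the 2 values {1, 8}; by pigeonhole those values go to them, so strike 1, 8 from Nate, Dave.
Hank and Nate between them cover only {4, 7} — a naked pair. Remove those values from Priya, Grace.
Priya must be 3 (only option left).
Grace must be 2 (only option left).
Determined: Priya=3, Grace=2. The other people each still have more than one consistent value. That makes 2.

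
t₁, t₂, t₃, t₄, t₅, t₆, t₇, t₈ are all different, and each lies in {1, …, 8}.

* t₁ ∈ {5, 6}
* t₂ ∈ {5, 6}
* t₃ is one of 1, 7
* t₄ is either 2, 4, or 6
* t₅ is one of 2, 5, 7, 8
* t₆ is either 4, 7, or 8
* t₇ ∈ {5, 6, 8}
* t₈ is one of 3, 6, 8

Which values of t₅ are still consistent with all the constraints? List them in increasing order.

2, 7

The 8 variables draw from only 8 values {1, 2, 3, 4, 5, 6, 7, 8}, so each is used; only t₃ can be 1, hence t₃ = 1.
The 7 still-open variables together cover exactly {2, 3, 4, 5, 6, 7, 8} — 7 values for 7 variables — and 3 appears only in t₈'s list, so t₈ = 3.
The 2 variables t₁ and t₂ are confined to {5, 6}, which locks those values in; drop them from t₄, t₅, t₇.
t₇ has just one choice, so t₇ = 8. So t₅, t₆ can't be 8.
No further eliminations apply; t₅ can still be any of 2, 7.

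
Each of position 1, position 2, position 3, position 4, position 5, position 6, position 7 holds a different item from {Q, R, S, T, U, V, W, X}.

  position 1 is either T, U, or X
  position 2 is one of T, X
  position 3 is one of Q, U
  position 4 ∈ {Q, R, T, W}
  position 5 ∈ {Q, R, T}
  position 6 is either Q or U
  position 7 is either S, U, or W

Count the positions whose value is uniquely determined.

The 7 variables together cover exactly {Q, R, S, T, U, W, X} — 7 values for 7 variables — and S appears only in position 7's list, so position 7 = S.
Among the 6 still-open variables, W fits only position 4 (and all 6 values in {Q, R, T, U, W, X} must be used), so position 4 = W.
The 5 still-open variables together cover exactly {Q, R, T, U, X} — 5 values for 5 variables — and R appears only in position 5's list, so position 5 = R.
The 2 variables position 3 and position 6 are confined to {Q, U}, which locks those values in; drop them from position 1.
Determined: position 4=W, position 5=R, position 7=S. The other positions each still have more than one consistent value. That makes 3.

3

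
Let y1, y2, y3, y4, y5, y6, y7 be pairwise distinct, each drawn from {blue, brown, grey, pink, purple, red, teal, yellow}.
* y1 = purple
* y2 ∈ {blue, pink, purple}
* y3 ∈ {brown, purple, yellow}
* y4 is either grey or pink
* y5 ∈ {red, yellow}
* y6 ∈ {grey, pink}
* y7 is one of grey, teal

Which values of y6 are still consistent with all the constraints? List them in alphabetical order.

y1's domain is down to {purple}, so y1 = purple. Remove purple from y2, y3.
y4 and y6 between them cover only {grey, pink} — a naked pair. Remove those values from y2, y7.
That leaves y2 = blue.
y7's domain is down to {teal}, so y7 = teal.
No further eliminations apply; y6 can still be any of grey, pink.

grey, pink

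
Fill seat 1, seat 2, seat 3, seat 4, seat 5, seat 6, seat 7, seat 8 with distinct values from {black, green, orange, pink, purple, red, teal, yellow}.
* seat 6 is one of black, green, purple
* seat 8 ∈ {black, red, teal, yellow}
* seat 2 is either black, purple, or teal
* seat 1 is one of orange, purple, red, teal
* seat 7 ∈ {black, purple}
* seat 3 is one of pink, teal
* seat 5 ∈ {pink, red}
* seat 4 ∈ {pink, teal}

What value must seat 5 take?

The 8 variables draw from only 8 values {black, green, orange, pink, purple, red, teal, yellow}, so each is used; only seat 6 can be green, hence seat 6 = green.
Among the 7 still-open variables, orange fits only seat 1 (and all 7 values in {black, orange, pink, purple, red, teal, yellow} must be used), so seat 1 = orange.
The 6 still-open variables together cover exactly {black, pink, purple, red, teal, yellow} — 6 values for 6 variables — and yellow appears only in seat 8's list, so seat 8 = yellow.
The 5 still-open variables draw from only 5 values {black, pink, purple, red, teal}, so each is used; only seat 5 can be red, hence seat 5 = red.

red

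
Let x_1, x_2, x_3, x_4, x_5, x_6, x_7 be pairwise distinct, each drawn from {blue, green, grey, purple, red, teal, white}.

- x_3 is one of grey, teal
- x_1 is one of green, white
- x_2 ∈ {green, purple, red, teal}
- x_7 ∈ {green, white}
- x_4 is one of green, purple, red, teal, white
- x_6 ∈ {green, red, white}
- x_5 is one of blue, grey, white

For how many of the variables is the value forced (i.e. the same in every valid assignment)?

3

Among the 7 variables, blue fits only x_5 (and all 7 values in {blue, green, grey, purple, red, teal, white} must be used), so x_5 = blue.
The 6 still-open variables together cover exactly {green, grey, purple, red, teal, white} — 6 values for 6 variables — and grey appears only in x_3's list, so x_3 = grey.
x_1 and x_7 between them cover only {green, white} — a naked pair. Remove those values from x_2, x_4, x_6.
x_6 must be red (only option left). Eliminate red elsewhere: x_2, x_4.
Determined: x_3=grey, x_5=blue, x_6=red. The other variables each still have more than one consistent value. That makes 3.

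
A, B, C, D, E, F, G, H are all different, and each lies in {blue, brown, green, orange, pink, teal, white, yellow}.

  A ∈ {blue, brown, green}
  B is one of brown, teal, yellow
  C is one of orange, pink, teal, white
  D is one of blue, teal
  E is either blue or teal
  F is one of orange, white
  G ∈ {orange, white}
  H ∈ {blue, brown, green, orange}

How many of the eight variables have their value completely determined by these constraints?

2

The 8 variables together cover exactly {blue, brown, green, orange, pink, teal, white, yellow} — 8 values for 8 variables — and pink appears only in C's list, so C = pink.
The 7 still-open variables together cover exactly {blue, brown, green, orange, teal, white, yellow} — 7 values for 7 variables — and yellow appears only in B's list, so B = yellow.
D and E share exactly the 2 values {blue, teal}; by pigeonhole those values go to them, so strike blue, teal from A, H.
F and G between them cover only {orange, white} — a naked pair. Remove those values from H.
Determined: B=yellow, C=pink. The other variables each still have more than one consistent value. That makes 2.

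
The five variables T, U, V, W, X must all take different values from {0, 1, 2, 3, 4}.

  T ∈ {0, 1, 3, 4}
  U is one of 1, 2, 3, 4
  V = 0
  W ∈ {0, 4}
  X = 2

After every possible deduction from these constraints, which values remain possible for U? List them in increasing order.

V's domain is down to {0}, so V = 0. Eliminate 0 elsewhere: T, W.
W has just one choice, so W = 4. Remove 4 from T, U.
That leaves X = 2. Strike 2 from U.
No further eliminations apply; U can still be any of 1, 3.

1, 3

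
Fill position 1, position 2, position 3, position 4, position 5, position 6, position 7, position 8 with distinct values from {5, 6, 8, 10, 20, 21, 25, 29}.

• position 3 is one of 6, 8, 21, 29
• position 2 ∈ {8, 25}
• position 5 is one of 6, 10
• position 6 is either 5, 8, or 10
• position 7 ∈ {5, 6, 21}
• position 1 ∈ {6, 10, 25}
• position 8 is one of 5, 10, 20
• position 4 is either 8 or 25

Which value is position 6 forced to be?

The 8 variables draw from only 8 values {5, 6, 8, 10, 20, 21, 25, 29}, so each is used; only position 8 can be 20, hence position 8 = 20.
Among the 7 still-open variables, 29 fits only position 3 (and all 7 values in {5, 6, 8, 10, 21, 25, 29} must be used), so position 3 = 29.
The 6 still-open variables together cover exactly {5, 6, 8, 10, 21, 25} — 6 values for 6 variables — and 21 appears only in position 7's list, so position 7 = 21.
The 5 still-open variables draw from only 5 values {5, 6, 8, 10, 25}, so each is used; only position 6 can be 5, hence position 6 = 5.

5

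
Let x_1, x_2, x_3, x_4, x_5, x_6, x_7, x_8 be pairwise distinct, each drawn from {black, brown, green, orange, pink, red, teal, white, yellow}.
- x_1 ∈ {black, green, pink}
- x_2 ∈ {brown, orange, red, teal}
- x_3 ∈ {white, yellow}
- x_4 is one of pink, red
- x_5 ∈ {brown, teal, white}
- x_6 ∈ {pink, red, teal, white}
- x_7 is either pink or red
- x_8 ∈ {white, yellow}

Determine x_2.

x_3 and x_8 between them cover only {white, yellow} — a naked pair. Remove those values from x_5, x_6.
x_4 and x_7 share exactly the 2 values {pink, red}; by pigeonhole those values go to them, so strike pink, red from x_1, x_2, x_6.
x_6's domain is down to {teal}, so x_6 = teal. So x_2, x_5 can't be teal.
x_5 has just one choice, so x_5 = brown. Remove brown from x_2.
So x_2 = orange.

orange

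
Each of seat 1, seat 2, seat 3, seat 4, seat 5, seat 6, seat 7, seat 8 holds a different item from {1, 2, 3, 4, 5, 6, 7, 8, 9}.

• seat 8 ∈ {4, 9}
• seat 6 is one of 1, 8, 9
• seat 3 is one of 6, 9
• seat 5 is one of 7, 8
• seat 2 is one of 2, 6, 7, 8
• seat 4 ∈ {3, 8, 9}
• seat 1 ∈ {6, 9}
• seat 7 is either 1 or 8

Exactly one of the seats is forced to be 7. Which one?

The 8 variables together cover exactly {1, 2, 3, 4, 6, 7, 8, 9} — 8 values for 8 variables — and 2 appears only in seat 2's list, so seat 2 = 2.
The 7 still-open variables draw from only 7 values {1, 3, 4, 6, 7, 8, 9}, so each is used; only seat 4 can be 3, hence seat 4 = 3.
The 6 still-open variables together cover exactly {1, 4, 6, 7, 8, 9} — 6 values for 6 variables — and 4 appears only in seat 8's list, so seat 8 = 4.
The 5 still-open variables draw from only 5 values {1, 6, 7, 8, 9}, so each is used; only seat 5 can be 7, hence seat 5 = 7.

seat 5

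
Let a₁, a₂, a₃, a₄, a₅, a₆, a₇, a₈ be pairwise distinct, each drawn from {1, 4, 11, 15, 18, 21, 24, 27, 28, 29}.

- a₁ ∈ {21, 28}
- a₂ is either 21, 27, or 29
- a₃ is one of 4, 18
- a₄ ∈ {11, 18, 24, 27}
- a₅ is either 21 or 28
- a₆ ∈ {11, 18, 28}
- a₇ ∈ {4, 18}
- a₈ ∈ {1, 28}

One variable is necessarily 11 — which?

The 2 variables a₁ and a₅ are confined to {21, 28}, which locks those values in; drop them from a₂, a₆, a₈.
a₈ must be 1 (only option left).
a₃ and a₇ between them cover only {4, 18} — a naked pair. Remove those values from a₄, a₆.
So 11 goes to a₆.

a₆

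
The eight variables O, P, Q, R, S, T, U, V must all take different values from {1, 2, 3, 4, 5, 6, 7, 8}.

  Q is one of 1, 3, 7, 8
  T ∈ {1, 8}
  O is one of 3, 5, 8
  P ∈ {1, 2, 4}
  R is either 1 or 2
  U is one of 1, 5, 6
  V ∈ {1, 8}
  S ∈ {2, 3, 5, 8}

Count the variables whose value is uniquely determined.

4

The 8 variables together cover exactly {1, 2, 3, 4, 5, 6, 7, 8} — 8 values for 8 variables — and 4 appears only in P's list, so P = 4.
Among the 7 still-open variables, 6 fits only U (and all 7 values in {1, 2, 3, 5, 6, 7, 8} must be used), so U = 6.
The 6 still-open variables together cover exactly {1, 2, 3, 5, 7, 8} — 6 values for 6 variables — and 7 appears only in Q's list, so Q = 7.
T and V share exactly the 2 values {1, 8}; by pigeonhole those values go to them, so strike 1, 8 from O, R, S.
That leaves R = 2. Remove 2 from S.
Determined: P=4, Q=7, R=2, U=6. The other variables each still have more than one consistent value. That makes 4.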